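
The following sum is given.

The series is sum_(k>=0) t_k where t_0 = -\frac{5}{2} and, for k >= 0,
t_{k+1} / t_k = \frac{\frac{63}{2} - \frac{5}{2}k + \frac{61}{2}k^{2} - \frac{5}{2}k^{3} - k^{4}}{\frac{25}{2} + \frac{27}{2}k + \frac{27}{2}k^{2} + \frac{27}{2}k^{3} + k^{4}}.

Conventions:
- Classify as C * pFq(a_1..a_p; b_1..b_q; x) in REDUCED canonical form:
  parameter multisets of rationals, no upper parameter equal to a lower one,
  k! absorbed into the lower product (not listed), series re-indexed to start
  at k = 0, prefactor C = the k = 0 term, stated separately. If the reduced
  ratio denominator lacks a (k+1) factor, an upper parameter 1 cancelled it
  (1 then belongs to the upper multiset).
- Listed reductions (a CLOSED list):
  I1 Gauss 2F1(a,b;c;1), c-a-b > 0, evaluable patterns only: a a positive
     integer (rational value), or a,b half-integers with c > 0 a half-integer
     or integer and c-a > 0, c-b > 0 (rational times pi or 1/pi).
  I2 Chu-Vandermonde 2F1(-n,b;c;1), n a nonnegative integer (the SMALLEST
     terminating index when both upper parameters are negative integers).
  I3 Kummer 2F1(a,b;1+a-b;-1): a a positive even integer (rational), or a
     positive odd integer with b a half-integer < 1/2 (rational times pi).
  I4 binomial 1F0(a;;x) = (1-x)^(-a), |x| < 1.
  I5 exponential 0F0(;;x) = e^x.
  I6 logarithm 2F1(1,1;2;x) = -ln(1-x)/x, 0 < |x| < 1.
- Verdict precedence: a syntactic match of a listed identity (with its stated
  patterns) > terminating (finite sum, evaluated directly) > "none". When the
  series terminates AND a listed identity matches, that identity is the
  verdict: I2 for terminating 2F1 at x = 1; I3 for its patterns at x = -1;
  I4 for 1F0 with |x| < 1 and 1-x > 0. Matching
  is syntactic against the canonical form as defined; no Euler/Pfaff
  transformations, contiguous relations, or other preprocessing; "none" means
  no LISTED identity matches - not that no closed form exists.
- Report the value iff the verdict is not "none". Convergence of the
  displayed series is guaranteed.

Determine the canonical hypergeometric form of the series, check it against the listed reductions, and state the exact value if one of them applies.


The tell: x = -1 and factor the ratio over Q (C = -5/2): negated roots = parameters.
Consecutive-term ratio: r(k) = -1 * (k-\frac{9}{2}) (k+7) / [(k+\frac{25}{2}) (k+1)] - rational; roots negated = parameters, x = -1, C = -\frac{5}{2}.

The series (x = -1) is 2F1: upper {-\frac{9}{2}, 7}, lower {\frac{25}{2}}, prefactor -\frac{5}{2}. Verdict: this is Kummer (I3) (x = -1; c = \frac{25}{2} equals 1+a-b for upper {-\frac{9}{2}, 7}: listed pattern). Value: \left(-\frac{1673196525}{268435456}\right) \cdot \pi.


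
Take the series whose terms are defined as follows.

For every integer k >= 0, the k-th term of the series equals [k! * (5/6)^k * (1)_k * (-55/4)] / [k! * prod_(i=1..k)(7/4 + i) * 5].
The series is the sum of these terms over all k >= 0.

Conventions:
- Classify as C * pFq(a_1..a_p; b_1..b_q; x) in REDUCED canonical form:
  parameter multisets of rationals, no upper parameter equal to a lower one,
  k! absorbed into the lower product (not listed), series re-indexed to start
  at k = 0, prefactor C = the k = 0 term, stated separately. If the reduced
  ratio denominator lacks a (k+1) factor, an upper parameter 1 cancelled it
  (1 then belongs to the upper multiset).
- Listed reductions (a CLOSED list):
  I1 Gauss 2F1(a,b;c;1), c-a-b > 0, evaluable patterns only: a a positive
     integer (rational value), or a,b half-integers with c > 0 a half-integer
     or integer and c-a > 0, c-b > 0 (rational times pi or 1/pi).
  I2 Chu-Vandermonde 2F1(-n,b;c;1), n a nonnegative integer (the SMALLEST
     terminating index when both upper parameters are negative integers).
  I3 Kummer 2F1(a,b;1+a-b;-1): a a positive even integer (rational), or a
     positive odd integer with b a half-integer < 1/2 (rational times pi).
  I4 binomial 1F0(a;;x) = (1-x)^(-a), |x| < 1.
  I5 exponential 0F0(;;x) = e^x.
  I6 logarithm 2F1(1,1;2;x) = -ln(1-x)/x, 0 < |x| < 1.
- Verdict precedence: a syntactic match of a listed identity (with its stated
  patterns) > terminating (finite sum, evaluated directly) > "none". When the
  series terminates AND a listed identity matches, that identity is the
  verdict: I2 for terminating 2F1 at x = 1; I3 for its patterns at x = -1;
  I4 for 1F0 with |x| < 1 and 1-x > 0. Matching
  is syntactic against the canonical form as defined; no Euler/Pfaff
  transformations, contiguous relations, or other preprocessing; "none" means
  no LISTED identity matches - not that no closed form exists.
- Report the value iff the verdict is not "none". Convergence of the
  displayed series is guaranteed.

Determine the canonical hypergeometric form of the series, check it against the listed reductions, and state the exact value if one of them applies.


With C = -11/4: the canonical form is 2F1(1, 1; 11/4; 5/6). Verdict: none here - no I1-I6 shape fits x = 5/6 with lower {11/4}.

Structural cue: x = (5/6) and the factorial ratio (C = -11/4, x = 5/6) (k+a-1)!/(a-1)! is a rising factorial (a)_k.
Consecutive-term ratio: r(k) = (5/6) * (k+1) (k+1) / [(k+11/4) (k+1)] - poly over poly, x = (5/6) from leading terms; C = -11/4 at k = 0.


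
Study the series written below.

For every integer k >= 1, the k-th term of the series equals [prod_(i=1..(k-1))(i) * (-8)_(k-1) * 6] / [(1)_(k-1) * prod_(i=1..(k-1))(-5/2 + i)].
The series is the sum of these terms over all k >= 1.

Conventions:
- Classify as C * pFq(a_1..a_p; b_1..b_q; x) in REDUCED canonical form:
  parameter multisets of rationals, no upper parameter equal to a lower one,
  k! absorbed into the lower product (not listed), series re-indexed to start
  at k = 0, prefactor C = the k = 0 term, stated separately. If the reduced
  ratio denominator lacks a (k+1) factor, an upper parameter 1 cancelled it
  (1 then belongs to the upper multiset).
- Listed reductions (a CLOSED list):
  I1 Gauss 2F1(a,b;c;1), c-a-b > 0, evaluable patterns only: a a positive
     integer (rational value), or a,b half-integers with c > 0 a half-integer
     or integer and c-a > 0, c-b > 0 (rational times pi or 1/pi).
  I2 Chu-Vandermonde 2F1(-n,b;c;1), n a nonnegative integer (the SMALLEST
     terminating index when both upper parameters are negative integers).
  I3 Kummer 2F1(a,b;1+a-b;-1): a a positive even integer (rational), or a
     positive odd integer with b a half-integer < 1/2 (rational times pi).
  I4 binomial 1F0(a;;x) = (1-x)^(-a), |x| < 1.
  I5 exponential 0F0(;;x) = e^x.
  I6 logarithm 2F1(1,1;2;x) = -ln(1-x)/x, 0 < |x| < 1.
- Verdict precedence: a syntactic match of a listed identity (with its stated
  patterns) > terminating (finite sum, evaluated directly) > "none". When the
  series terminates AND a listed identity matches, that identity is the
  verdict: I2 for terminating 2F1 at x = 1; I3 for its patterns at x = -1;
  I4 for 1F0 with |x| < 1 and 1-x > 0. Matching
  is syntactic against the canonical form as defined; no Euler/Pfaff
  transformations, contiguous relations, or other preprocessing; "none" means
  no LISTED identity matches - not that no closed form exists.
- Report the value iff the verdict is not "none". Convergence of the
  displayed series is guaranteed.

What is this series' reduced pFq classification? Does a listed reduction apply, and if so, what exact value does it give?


x = 1 here; the reduced form reads 2F1, upper {-8, 1}, lower {-3/2}, C = 6. Verdict: this is Vandermonde's identity (I2) (terminating 2F1 at x = 1 with n = 8, b = 1, c = -3/2). Value: -30/11.

Structural cue: t_0 being 6, (1)_k (prefactor 6) is k! itself.
Step ratio: r(k) = 1 * (k-8) (k+1) / [(k-3/2) (k+1)] - rational in k. x = 1; t_0 = 6; negate the roots.


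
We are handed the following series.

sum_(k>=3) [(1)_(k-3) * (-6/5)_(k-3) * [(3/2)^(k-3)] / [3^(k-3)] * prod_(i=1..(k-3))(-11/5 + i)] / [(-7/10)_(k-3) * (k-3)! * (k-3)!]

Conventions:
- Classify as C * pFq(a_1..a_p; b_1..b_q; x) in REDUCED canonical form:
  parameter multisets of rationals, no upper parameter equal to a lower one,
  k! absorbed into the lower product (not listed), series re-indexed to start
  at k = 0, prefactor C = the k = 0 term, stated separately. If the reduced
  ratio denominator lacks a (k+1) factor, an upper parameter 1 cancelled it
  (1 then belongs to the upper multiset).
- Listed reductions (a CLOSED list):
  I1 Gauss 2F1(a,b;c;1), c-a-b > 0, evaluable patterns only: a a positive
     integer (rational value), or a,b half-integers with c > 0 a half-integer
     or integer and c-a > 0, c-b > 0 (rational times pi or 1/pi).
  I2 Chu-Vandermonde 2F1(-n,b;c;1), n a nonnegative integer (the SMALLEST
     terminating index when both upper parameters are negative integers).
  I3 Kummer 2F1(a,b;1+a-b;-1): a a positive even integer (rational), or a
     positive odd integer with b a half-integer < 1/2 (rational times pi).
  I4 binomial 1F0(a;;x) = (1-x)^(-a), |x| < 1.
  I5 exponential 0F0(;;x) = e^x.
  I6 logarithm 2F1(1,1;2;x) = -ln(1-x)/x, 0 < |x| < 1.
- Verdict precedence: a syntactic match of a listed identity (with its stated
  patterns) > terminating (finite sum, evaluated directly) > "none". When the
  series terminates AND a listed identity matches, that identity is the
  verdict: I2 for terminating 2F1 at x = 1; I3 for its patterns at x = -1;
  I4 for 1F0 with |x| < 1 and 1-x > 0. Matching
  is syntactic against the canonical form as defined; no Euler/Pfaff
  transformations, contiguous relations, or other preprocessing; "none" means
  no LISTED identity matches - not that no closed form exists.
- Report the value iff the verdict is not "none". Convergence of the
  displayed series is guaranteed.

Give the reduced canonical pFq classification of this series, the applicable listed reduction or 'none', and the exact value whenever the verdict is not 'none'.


Prefactor 1, argument 1/2: 2F1 with upper {-6/5, -6/5} over lower {-7/10}. Verdict: none. Every listed pattern misses the 2F1 form at 1/2, upper {-6/5, -6/5}.

Key step: t_0 being 1, the parameter 1 appears in both the upper and lower lists and cancels.
Consecutive-term ratio: r(k) = (1/2) * (k-6/5) (k-6/5) / [(k-7/10) (k+1)] - rational; roots negated = parameters, x = (1/2), C = 1.


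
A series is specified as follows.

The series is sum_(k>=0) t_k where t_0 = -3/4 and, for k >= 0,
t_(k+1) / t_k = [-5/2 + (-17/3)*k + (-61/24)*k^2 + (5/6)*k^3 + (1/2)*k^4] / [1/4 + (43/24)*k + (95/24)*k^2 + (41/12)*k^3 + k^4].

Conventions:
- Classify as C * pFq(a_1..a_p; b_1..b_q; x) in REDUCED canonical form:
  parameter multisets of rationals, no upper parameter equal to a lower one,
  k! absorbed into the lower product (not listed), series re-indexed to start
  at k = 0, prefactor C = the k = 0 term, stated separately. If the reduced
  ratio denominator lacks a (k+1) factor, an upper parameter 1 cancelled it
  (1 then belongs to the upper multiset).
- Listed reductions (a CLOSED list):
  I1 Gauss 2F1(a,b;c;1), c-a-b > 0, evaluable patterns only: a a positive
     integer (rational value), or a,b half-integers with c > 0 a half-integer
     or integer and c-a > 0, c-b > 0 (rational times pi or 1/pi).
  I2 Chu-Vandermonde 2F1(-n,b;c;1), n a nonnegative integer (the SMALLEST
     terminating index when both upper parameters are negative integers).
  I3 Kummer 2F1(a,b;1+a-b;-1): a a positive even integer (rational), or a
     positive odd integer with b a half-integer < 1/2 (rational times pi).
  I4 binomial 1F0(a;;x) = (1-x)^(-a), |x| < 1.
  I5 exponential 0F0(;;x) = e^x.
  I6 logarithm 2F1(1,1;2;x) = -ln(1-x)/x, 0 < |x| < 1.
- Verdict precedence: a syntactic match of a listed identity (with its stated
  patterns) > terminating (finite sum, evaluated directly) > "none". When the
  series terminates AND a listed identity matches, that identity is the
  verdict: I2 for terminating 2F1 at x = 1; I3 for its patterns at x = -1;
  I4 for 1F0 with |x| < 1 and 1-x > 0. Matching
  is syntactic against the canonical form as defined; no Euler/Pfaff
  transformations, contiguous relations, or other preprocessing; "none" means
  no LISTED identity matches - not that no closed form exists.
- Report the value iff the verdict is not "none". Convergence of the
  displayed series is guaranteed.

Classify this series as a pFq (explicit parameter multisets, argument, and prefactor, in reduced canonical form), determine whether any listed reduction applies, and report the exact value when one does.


At argument 1/2: a 2F1 with upper {-5/2, 2}, lower {1/4}, scaled by C = -3/4. Verdict: none here - no I1-I6 shape fits x = 1/2 with lower {1/4}.

Key step: t_0 = -3/4 here, and cancel k + 2/3 from the displayed ratio first; then C = -3/4.
Term ratio: r(k) = (1/2) * (k-5/2) (k+2) / [(k+1/4) (k+1)] - rational; roots negated = parameters, x = (1/2), C = -3/4.


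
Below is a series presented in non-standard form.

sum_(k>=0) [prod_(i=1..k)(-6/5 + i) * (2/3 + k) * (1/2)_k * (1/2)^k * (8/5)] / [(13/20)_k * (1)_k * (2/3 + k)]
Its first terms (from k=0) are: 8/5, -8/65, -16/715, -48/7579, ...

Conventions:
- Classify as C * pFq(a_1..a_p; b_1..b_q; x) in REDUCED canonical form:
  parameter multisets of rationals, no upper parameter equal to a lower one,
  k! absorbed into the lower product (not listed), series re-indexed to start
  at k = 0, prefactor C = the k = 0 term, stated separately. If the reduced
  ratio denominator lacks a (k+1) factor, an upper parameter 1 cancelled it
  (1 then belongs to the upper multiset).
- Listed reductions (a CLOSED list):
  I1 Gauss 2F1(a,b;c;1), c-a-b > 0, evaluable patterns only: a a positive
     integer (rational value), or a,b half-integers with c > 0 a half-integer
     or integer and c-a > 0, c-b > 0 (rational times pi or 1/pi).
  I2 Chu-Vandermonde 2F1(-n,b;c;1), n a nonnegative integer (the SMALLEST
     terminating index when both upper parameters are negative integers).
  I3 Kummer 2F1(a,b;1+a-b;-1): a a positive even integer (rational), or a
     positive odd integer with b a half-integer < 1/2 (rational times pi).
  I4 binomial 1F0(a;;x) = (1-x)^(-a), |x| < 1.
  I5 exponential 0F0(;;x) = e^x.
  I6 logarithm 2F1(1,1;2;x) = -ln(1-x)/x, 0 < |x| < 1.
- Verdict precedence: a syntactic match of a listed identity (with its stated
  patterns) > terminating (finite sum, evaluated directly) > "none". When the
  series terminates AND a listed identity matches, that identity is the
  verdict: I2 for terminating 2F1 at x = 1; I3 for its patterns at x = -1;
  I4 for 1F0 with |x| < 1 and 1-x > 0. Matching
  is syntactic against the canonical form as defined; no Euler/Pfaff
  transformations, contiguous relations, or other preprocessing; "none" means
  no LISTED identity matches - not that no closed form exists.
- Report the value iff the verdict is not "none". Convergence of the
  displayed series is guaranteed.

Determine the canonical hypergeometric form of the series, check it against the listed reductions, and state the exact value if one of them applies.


The tell: from the first term 8/5: the running product (prefactor 8/5) telescopes to a rising factorial.
Consecutive-term ratio: r(k) = (1/2) * (k-1/5) (k+1/2) / [(k+13/20) (k+1)] - rational in k. x = (1/2); t_0 = 8/5; negate the roots.

The series (x = 1/2) is 2F1: upper {-1/5, 1/2}, lower {13/20}, prefactor 8/5. Verdict: none here - no I1-I6 shape fits x = 1/2 with lower {13/20}.


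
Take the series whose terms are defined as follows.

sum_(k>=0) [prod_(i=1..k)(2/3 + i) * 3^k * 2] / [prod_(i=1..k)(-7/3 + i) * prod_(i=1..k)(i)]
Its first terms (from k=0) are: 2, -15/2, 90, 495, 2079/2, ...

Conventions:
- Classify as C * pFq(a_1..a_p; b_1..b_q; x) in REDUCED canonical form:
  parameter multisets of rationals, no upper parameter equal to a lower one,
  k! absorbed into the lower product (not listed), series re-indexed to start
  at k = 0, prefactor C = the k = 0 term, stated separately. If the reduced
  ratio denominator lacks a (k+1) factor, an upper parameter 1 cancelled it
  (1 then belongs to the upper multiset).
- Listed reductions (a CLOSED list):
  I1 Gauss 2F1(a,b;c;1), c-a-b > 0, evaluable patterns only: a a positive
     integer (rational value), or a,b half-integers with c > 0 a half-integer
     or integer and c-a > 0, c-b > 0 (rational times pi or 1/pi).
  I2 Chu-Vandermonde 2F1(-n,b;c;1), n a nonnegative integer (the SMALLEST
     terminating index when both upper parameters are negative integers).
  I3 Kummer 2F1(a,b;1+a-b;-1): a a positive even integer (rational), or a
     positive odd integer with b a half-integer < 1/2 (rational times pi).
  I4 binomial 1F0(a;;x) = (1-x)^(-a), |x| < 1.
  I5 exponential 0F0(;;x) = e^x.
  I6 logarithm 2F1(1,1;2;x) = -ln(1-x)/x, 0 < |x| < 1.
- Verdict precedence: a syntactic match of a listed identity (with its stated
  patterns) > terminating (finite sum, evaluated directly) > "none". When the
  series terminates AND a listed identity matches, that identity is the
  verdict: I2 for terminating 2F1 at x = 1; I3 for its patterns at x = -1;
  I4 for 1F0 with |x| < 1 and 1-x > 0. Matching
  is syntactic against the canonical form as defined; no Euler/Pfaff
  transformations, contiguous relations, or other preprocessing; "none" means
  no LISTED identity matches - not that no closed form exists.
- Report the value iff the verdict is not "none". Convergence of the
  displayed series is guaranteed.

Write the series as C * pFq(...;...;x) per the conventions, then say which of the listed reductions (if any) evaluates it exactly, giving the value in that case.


Canonical form: C = 2 times 1F1 with upper {5/3}, lower {-4/3}, x = 3. Verdict: none. Every listed pattern misses the 1F1 form at 3, upper {5/3}.

Key observation: t_0 being 2, the product of the first k integers (C = 2) is k!.
Consecutive-term ratio: r(k) = 3 * (k+5/3) / [(k-4/3) (k+1)] ; factor over Q: parameters, x = 3, and C = 2.


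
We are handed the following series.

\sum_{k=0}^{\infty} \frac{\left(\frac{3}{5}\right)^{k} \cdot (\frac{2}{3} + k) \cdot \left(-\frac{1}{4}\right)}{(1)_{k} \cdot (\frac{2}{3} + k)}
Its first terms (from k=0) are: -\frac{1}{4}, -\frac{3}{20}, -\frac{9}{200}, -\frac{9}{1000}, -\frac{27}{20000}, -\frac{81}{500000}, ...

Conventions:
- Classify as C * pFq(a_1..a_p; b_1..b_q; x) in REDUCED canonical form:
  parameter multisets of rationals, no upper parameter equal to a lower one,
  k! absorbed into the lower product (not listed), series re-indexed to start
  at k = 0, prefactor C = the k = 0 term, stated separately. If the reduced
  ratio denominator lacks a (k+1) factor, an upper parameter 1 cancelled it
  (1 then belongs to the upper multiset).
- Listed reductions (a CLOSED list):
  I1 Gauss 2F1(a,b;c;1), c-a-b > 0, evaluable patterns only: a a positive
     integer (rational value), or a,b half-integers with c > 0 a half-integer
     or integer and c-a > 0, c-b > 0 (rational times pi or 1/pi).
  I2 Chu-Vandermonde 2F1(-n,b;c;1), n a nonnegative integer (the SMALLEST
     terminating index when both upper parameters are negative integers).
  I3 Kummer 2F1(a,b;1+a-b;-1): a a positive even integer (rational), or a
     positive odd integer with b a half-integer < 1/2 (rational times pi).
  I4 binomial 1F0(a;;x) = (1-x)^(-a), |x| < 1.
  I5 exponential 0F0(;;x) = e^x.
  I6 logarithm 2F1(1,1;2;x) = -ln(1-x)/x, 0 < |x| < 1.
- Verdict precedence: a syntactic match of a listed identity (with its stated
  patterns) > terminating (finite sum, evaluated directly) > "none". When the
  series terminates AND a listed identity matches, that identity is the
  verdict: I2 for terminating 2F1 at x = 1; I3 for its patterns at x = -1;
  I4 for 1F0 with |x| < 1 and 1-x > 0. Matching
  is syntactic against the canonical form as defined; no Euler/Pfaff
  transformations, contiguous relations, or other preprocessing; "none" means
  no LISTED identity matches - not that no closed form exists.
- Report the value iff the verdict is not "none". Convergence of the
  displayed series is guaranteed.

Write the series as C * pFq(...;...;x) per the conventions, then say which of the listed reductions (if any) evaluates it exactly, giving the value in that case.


The series (x = \frac{3}{5}) is 0F0: upper {-}, lower {-}, prefactor -\frac{1}{4}. Verdict at x = \frac{3}{5}: the exponential series (I5) matches (the 0F0 exponential series at x = \frac{3}{5}). Its exact value is \left(-\frac{1}{4}\right) \cdot e^{\frac{3}{5}}.

First insight: x = \frac{3}{5} and the factor k + 2/3 cancels (top and bottom), leaving C = -1/4, x = 3/5.
Adjacent-term ratio: r(k) = \frac{3}{5} * 1 / [(k+1)] - poly over poly, x = \frac{3}{5} from leading terms; C = -\frac{1}{4} at k = 0.


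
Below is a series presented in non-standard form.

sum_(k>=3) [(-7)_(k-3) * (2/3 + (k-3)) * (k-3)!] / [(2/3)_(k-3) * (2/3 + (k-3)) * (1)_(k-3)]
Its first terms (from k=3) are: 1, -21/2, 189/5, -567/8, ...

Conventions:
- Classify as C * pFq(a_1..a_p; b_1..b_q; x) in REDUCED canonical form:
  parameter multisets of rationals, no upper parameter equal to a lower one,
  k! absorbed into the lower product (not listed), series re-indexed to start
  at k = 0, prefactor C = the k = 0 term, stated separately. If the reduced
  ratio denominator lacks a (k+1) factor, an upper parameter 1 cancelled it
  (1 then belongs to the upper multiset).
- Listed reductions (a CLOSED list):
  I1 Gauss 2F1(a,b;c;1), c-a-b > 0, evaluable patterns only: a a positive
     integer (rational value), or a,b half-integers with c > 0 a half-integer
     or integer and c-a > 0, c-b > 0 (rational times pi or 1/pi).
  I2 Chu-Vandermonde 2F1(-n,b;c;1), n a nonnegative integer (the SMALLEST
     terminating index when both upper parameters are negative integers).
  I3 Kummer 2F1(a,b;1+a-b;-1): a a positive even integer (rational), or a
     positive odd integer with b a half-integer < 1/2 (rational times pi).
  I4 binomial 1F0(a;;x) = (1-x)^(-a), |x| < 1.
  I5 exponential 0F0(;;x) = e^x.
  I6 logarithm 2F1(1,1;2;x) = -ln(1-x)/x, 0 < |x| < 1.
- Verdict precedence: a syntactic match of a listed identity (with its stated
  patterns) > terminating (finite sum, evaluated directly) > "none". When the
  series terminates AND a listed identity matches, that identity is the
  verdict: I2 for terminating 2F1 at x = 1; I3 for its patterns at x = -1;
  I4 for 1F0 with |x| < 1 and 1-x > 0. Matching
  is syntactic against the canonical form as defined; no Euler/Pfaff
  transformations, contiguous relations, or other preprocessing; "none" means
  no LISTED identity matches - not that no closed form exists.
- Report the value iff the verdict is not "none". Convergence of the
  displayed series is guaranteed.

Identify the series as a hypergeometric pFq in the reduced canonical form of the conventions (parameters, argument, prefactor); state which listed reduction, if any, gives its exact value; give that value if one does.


The tell: x = 1 and the factorial ratio (C = 1) (k+a-1)!/(a-1)! is a rising factorial (a)_k.
Consecutive-term ratio: r(k) = 1 * (k-7) (k+1) / [(k+2/3) (k+1)] - rational in k, leading ratio 1; with t_0 = 1, classification follows.

Reduced: x = 1, 2F1, upper = {-7, 1}, lower = {2/3}, C = 1. Verdict (x = 1): the Chu-Vandermonde identity I2 applies (terminating 2F1 at x = 1 with n = 7, b = 1, c = 2/3). Its exact value is -1/20.


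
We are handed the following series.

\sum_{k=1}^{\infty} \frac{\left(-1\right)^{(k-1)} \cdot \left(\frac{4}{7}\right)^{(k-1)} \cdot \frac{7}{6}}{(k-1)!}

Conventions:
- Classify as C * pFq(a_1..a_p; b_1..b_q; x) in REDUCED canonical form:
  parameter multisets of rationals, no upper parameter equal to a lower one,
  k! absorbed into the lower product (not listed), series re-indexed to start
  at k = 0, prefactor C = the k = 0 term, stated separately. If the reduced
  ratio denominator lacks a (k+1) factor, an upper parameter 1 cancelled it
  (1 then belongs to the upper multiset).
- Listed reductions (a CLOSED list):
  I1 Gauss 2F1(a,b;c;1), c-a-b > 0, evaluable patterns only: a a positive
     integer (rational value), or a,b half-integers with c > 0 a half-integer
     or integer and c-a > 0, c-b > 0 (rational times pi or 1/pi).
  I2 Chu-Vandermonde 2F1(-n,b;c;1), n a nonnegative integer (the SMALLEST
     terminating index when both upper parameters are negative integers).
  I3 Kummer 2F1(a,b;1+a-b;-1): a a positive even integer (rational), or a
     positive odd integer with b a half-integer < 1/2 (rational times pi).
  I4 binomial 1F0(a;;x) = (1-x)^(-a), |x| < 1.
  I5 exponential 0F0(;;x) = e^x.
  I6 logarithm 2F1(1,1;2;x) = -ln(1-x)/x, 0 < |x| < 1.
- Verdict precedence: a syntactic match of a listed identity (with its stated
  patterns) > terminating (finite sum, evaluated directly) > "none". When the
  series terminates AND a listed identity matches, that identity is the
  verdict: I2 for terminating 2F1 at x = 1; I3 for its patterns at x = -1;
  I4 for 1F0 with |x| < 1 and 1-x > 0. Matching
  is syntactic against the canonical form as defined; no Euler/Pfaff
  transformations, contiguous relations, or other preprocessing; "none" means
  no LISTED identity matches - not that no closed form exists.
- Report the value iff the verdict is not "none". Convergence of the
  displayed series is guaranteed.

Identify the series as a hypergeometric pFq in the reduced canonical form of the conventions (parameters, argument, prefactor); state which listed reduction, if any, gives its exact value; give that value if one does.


x = -\frac{4}{7} here; the reduced form reads 0F0, upper {-}, lower {-}, C = \frac{7}{6}. Verdict: the exponential series (I5) fires (the 0F0 exponential series at x = -\frac{4}{7}). Sum: \frac{7}{6} \cdot e^{-\frac{4}{7}}.

Structural cue: x = -\frac{4}{7} and the (-1)^k factor (C = 7/6, x = -4/7) folds into the argument's sign.
Adjacent-term ratio: r(k) = -\frac{4}{7} * 1 / [(k+1)] - poly over poly, x = -\frac{4}{7} from leading terms; C = \frac{7}{6} at k = 0.


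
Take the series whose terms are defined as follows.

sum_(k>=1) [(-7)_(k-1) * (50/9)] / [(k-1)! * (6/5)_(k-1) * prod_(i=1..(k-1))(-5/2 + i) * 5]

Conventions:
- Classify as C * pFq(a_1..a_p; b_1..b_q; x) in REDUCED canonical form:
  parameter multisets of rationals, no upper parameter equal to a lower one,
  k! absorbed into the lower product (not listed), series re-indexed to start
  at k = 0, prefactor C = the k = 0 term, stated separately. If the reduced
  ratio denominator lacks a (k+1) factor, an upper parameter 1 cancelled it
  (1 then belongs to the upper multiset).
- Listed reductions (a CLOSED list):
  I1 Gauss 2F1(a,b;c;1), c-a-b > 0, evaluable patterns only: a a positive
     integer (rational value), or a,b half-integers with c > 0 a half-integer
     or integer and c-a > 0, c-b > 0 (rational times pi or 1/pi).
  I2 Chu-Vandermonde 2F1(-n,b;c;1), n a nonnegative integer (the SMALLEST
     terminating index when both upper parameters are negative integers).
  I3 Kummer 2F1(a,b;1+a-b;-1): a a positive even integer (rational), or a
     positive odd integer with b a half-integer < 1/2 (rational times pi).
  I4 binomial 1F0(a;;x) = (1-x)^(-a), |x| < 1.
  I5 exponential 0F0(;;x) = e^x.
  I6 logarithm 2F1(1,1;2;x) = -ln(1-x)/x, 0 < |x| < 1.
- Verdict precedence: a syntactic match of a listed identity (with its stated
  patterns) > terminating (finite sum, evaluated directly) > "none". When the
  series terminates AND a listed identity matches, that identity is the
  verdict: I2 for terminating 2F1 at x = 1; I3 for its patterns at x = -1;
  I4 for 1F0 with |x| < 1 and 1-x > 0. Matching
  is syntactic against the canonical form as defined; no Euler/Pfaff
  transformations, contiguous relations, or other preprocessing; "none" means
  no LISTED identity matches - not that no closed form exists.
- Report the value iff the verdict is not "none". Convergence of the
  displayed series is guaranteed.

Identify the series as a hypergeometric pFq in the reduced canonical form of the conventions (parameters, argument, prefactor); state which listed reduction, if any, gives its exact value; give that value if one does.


Key observation: x = 1 and the constant factors (C = 10/9) combine into one prefactor.
Adjacent-term ratio: r(k) = 1 * (k-7) / [(k-3/2) (k+6/5) (k+1)] - poly over poly, x = 1 from leading terms; C = 10/9 at k = 0.

This is 10/9 * 1F2(-7; -3/2, 6/5; 1) in reduced canonical form. Verdict: terminating at k = 7: the factor (-7)_k kills every later term; summing the 8 survivors is exact. Value: 174465825965/25652893266.


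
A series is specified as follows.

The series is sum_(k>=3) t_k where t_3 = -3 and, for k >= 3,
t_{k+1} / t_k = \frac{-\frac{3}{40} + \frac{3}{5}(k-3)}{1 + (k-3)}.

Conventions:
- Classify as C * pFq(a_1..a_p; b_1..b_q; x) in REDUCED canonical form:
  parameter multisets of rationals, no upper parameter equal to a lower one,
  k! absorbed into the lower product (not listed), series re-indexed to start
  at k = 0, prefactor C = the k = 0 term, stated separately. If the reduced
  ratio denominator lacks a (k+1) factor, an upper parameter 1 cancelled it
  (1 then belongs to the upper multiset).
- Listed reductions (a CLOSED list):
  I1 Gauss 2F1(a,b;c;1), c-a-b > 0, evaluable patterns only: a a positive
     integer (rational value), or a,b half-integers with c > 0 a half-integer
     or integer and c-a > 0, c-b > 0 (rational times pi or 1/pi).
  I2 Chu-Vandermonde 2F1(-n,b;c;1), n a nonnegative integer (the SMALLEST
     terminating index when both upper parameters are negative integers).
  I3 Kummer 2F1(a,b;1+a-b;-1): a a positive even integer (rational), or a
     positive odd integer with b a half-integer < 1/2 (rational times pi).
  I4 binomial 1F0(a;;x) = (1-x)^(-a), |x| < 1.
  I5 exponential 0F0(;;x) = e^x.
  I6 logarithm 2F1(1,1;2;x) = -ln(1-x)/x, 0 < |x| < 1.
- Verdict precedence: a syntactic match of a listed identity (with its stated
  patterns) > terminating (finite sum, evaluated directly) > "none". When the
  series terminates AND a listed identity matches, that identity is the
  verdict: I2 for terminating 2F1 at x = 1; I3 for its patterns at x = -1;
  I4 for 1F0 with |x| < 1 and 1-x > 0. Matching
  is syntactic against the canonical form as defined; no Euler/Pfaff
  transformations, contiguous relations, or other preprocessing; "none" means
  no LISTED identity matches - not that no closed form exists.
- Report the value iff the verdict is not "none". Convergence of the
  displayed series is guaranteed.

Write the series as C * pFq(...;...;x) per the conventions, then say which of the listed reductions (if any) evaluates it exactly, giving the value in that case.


The series (x = \frac{3}{5}) is 1F0: upper {-\frac{1}{8}}, lower {-}, prefactor -3. Verdict: this is binomial (I4) (the 1F0 binomial series: exponent 1/8, x = \frac{3}{5}). Value: \left(-3\right) \cdot \left(\frac{2}{5}\right)^{\frac{1}{8}}.

First insight: with t_0 = -3, roots of the ratio polynomials (C = -3) are the negated parameters.
Step ratio: r(k) = \frac{3}{5} * (k-\frac{1}{8}) / [(k+1)] - rational in k, leading ratio \frac{3}{5}; with t_0 = -3, classification follows.


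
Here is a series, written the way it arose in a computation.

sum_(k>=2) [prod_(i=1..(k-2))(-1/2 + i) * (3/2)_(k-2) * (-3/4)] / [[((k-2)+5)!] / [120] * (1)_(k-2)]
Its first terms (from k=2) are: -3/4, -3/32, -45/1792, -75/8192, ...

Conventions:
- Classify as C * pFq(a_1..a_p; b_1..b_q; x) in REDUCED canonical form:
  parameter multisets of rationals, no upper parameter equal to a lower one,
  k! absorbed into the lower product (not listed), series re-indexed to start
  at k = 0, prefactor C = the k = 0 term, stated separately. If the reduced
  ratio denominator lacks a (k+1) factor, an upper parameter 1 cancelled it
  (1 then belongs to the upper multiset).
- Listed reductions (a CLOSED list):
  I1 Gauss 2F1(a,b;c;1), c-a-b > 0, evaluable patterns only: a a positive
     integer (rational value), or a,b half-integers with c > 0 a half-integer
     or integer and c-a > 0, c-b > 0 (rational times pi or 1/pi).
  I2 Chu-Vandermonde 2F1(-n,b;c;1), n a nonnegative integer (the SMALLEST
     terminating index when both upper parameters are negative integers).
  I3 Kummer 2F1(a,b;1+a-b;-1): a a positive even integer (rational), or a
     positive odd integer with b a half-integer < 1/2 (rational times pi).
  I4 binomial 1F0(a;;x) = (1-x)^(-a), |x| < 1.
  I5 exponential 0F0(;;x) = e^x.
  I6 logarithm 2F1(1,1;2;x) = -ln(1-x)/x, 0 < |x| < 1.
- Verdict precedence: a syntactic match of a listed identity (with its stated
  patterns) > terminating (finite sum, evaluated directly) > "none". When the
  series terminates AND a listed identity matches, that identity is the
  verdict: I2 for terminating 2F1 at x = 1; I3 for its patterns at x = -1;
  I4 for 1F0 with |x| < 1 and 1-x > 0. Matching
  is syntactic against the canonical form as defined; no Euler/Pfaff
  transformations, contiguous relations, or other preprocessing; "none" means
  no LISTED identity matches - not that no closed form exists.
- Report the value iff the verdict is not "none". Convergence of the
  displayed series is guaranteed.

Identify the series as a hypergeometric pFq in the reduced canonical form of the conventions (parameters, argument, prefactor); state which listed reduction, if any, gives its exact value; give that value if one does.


Prefactor -3/4, argument 1: 2F1 with upper {1/2, 3/2} over lower {6}. Verdict at x = 1: the half-integer Gauss pattern (I1) matches (x = 1; upper {1/2, 3/2} half-integers, c = 6 in the evaluable pattern). Its exact value is (-2048/735) / pi.

Key observation: from the first term -3/4: (1)_k (C = -3/4, x = 1) is k! itself.
Term ratio: r(k) = 1 * (k+1/2) (k+3/2) / [(k+6) (k+1)] - rational; roots negated = parameters, x = 1, C = -3/4.


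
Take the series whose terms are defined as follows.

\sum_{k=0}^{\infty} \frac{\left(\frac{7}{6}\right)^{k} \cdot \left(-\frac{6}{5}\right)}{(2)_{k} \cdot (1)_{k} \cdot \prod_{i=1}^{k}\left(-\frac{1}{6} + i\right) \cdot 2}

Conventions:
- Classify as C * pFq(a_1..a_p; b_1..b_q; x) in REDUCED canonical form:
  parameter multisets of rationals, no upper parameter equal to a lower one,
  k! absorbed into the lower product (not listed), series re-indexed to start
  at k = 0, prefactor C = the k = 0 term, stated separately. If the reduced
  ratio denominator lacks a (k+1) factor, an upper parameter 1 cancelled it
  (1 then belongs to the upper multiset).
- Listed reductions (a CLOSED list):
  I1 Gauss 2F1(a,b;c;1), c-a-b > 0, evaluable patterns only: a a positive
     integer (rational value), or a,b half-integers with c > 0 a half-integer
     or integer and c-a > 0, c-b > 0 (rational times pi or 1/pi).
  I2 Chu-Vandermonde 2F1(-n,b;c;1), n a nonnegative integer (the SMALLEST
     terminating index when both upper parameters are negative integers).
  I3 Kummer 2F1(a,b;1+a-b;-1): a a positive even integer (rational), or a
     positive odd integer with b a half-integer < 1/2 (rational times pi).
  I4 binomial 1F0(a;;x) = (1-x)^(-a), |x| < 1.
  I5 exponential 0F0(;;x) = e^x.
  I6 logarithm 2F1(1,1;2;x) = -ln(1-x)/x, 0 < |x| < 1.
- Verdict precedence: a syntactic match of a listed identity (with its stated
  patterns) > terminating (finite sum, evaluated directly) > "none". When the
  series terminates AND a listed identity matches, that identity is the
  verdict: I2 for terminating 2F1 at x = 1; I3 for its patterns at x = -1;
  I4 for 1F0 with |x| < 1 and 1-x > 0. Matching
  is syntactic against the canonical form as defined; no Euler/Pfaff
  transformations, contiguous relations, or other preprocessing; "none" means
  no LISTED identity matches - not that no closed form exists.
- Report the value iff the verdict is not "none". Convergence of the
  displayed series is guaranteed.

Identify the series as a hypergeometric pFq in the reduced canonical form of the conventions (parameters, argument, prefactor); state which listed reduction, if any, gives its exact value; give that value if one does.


This is -\frac{3}{5} * 0F2(-; \frac{5}{6}, 2; \frac{7}{6}) in reduced canonical form. Verdict: none. No listed pattern accepts 0F2(-; \frac{5}{6}, 2; \frac{7}{6}).

Key observation: t_0 = -\frac{3}{5} here, and the lower running product (prefactor -3/5) is a rising factorial.
Ratio: r(k) = \frac{7}{6} * 1 / [(k+\frac{5}{6}) (k+2) (k+1)] - rational; roots negated = parameters, x = \frac{7}{6}, C = -\frac{3}{5}.


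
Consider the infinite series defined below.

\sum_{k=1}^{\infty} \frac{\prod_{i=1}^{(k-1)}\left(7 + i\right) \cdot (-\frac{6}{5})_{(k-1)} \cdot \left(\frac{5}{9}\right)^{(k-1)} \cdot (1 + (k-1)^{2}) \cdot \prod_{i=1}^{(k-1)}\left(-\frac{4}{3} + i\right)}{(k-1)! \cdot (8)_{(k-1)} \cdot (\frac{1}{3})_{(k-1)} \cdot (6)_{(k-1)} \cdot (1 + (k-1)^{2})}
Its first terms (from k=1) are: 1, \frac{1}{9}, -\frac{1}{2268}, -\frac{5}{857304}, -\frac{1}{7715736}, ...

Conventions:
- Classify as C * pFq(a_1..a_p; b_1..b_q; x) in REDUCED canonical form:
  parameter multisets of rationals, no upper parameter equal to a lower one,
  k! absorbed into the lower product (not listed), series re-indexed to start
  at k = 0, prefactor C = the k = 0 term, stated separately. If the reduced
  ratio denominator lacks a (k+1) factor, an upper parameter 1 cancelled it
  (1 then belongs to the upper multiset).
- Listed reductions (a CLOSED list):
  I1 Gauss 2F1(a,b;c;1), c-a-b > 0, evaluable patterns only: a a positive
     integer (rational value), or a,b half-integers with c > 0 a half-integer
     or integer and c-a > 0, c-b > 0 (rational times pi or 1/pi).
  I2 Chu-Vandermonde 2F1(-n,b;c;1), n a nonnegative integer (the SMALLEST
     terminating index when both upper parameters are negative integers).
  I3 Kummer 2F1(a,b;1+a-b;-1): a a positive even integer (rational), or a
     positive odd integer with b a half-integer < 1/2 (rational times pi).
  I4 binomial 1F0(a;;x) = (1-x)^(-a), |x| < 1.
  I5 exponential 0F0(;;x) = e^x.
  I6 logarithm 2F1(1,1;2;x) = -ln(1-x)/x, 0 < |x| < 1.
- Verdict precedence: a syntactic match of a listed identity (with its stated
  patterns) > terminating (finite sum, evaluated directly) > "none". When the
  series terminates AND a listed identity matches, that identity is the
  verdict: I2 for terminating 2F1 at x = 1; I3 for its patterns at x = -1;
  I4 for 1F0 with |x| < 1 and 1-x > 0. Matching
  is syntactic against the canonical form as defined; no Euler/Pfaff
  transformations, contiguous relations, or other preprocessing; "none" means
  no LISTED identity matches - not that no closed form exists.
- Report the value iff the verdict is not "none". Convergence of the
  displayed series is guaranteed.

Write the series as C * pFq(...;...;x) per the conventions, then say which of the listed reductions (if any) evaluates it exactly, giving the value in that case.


Key observation: with t_0 = 1, the running product (C = 1, x = 5/9) telescopes to a rising factorial.
Term ratio: r(k) = \frac{5}{9} * (k-\frac{6}{5}) (k-\frac{1}{3}) / [(k+\frac{1}{3}) (k+6) (k+1)] - poly over poly, x = \frac{5}{9} from leading terms; C = 1 at k = 0.

This is 1 * 2F2(-\frac{6}{5}, -\frac{1}{3}; \frac{1}{3}, 6; \frac{5}{9}) in reduced canonical form. Verdict: no listed reduction: x = \frac{5}{9} and upper {-\frac{6}{5}, -\frac{1}{3}} fail every I1-I6 pattern.


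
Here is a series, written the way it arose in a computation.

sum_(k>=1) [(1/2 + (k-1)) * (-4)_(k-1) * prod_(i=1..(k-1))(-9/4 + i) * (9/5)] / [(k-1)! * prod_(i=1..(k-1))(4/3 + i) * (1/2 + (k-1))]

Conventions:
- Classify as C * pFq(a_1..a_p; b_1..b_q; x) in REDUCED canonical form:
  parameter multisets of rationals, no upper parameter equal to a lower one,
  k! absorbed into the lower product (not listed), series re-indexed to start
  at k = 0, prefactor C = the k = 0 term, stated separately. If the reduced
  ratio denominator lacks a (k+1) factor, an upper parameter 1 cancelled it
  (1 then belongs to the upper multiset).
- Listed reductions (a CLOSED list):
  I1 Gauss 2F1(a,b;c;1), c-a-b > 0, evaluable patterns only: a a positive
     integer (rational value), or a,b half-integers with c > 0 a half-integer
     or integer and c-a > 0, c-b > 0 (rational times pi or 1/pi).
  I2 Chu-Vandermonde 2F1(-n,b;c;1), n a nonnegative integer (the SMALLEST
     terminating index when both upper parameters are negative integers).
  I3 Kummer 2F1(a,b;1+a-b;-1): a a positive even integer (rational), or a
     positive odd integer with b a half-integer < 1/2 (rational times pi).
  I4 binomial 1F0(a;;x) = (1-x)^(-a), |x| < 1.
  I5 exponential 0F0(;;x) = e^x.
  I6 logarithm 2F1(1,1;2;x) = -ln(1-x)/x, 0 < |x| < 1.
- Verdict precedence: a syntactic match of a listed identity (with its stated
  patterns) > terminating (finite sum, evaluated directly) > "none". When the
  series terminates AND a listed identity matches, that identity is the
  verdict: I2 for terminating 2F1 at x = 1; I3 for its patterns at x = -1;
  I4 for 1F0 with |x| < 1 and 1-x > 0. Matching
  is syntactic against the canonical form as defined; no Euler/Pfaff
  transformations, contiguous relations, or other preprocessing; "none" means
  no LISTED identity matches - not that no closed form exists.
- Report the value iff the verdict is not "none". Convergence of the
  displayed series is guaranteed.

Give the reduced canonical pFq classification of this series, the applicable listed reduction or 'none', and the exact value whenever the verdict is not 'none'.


With C = 9/5: the canonical form is 2F1(-4, -5/4; 7/3; 1). Verdict: the Chu-Vandermonde identity I2 matches (terminating 2F1 at x = 1 with n = 4, b = -5/4, c = 7/3). Value: 22532301/3727360.

Key step: t_0 being 9/5, k + 1/2 divides numerator and denominator alike; C = 9/5 after cancelling.
Step ratio: r(k) = 1 * (k-4) (k-5/4) / [(k+7/3) (k+1)] ; factor over Q: parameters, x = 1, and C = 9/5.
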